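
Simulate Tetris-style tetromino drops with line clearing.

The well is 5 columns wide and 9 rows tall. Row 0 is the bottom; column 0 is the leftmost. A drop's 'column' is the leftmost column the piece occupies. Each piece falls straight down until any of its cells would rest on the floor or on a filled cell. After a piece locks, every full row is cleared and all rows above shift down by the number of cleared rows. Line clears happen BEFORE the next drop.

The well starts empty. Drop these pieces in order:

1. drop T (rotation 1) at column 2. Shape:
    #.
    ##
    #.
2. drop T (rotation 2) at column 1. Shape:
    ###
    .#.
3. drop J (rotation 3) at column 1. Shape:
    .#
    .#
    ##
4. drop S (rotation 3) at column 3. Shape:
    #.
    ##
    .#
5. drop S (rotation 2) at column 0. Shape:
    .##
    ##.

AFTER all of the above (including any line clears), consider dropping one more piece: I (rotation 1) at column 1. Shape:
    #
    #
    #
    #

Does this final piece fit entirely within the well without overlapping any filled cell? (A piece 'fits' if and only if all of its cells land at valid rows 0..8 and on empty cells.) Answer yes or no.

Answer: no

Derivation:
Drop 1: T rot1 at col 2 lands with bottom-row=0; cleared 0 line(s) (total 0); column heights now [0 0 3 2 0], max=3
Drop 2: T rot2 at col 1 lands with bottom-row=3; cleared 0 line(s) (total 0); column heights now [0 5 5 5 0], max=5
Drop 3: J rot3 at col 1 lands with bottom-row=5; cleared 0 line(s) (total 0); column heights now [0 6 8 5 0], max=8
Drop 4: S rot3 at col 3 lands with bottom-row=4; cleared 0 line(s) (total 0); column heights now [0 6 8 7 6], max=8
Drop 5: S rot2 at col 0 lands with bottom-row=7; cleared 0 line(s) (total 0); column heights now [8 9 9 7 6], max=9
Test piece I rot1 at col 1 (width 1): heights before test = [8 9 9 7 6]; fits = False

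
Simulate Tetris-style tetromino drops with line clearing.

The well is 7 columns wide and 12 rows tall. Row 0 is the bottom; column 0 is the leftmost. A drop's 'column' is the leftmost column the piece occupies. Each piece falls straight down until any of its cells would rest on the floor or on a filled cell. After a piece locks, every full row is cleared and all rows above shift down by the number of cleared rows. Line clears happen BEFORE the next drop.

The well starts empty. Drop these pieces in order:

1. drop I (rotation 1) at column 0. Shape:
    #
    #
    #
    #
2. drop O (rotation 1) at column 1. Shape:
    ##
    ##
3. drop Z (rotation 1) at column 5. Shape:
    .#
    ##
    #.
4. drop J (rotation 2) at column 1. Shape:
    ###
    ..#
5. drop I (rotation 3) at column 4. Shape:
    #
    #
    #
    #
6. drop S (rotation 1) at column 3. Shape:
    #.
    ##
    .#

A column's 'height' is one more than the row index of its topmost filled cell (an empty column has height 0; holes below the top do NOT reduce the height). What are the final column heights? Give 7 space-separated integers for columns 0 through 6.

Drop 1: I rot1 at col 0 lands with bottom-row=0; cleared 0 line(s) (total 0); column heights now [4 0 0 0 0 0 0], max=4
Drop 2: O rot1 at col 1 lands with bottom-row=0; cleared 0 line(s) (total 0); column heights now [4 2 2 0 0 0 0], max=4
Drop 3: Z rot1 at col 5 lands with bottom-row=0; cleared 0 line(s) (total 0); column heights now [4 2 2 0 0 2 3], max=4
Drop 4: J rot2 at col 1 lands with bottom-row=1; cleared 0 line(s) (total 0); column heights now [4 3 3 3 0 2 3], max=4
Drop 5: I rot3 at col 4 lands with bottom-row=0; cleared 1 line(s) (total 1); column heights now [3 2 2 2 3 1 2], max=3
Drop 6: S rot1 at col 3 lands with bottom-row=3; cleared 0 line(s) (total 1); column heights now [3 2 2 6 5 1 2], max=6

Answer: 3 2 2 6 5 1 2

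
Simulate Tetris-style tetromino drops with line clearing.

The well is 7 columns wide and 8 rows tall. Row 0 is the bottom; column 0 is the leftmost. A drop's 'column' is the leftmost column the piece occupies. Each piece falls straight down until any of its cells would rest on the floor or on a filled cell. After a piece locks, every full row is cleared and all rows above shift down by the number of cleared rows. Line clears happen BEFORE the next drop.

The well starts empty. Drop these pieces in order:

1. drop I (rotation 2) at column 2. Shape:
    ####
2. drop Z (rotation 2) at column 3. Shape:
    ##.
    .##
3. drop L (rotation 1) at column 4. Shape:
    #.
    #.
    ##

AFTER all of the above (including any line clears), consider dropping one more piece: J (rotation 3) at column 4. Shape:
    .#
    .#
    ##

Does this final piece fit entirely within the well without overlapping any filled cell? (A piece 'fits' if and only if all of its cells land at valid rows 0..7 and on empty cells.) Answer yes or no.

Drop 1: I rot2 at col 2 lands with bottom-row=0; cleared 0 line(s) (total 0); column heights now [0 0 1 1 1 1 0], max=1
Drop 2: Z rot2 at col 3 lands with bottom-row=1; cleared 0 line(s) (total 0); column heights now [0 0 1 3 3 2 0], max=3
Drop 3: L rot1 at col 4 lands with bottom-row=3; cleared 0 line(s) (total 0); column heights now [0 0 1 3 6 4 0], max=6
Test piece J rot3 at col 4 (width 2): heights before test = [0 0 1 3 6 4 0]; fits = False

Answer: no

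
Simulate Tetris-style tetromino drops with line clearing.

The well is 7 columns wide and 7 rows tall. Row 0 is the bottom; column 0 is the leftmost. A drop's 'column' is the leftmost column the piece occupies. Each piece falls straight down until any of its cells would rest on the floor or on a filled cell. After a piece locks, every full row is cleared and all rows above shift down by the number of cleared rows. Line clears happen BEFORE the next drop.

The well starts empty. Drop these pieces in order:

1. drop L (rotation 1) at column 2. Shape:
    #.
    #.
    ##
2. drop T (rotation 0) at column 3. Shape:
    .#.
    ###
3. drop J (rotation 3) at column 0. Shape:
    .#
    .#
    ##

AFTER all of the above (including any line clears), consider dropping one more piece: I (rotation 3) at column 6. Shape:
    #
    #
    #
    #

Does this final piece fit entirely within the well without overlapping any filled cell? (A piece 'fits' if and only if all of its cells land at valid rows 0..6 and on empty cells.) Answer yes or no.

Drop 1: L rot1 at col 2 lands with bottom-row=0; cleared 0 line(s) (total 0); column heights now [0 0 3 1 0 0 0], max=3
Drop 2: T rot0 at col 3 lands with bottom-row=1; cleared 0 line(s) (total 0); column heights now [0 0 3 2 3 2 0], max=3
Drop 3: J rot3 at col 0 lands with bottom-row=0; cleared 0 line(s) (total 0); column heights now [1 3 3 2 3 2 0], max=3
Test piece I rot3 at col 6 (width 1): heights before test = [1 3 3 2 3 2 0]; fits = True

Answer: yes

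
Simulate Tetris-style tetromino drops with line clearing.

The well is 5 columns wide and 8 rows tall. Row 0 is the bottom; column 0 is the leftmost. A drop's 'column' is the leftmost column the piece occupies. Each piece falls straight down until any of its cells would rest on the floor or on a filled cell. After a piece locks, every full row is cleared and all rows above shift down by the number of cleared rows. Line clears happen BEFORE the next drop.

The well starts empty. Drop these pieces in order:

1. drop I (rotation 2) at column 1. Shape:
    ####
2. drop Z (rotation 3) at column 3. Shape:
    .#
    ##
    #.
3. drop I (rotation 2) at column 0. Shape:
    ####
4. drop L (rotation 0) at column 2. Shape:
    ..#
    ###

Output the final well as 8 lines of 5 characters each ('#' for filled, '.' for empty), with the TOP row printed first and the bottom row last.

Drop 1: I rot2 at col 1 lands with bottom-row=0; cleared 0 line(s) (total 0); column heights now [0 1 1 1 1], max=1
Drop 2: Z rot3 at col 3 lands with bottom-row=1; cleared 0 line(s) (total 0); column heights now [0 1 1 3 4], max=4
Drop 3: I rot2 at col 0 lands with bottom-row=3; cleared 1 line(s) (total 1); column heights now [0 1 1 3 3], max=3
Drop 4: L rot0 at col 2 lands with bottom-row=3; cleared 0 line(s) (total 1); column heights now [0 1 4 4 5], max=5

Answer: .....
.....
.....
....#
..###
...##
...#.
.####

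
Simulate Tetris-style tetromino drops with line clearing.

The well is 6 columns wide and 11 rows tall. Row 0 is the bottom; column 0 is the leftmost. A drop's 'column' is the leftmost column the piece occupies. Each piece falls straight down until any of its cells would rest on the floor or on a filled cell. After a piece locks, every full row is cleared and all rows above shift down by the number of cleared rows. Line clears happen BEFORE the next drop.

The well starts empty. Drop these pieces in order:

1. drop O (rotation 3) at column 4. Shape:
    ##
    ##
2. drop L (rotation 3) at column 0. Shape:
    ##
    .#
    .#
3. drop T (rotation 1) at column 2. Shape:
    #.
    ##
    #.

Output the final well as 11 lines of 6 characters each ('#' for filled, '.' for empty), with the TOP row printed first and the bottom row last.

Answer: ......
......
......
......
......
......
......
......
###...
.#####
.##.##

Derivation:
Drop 1: O rot3 at col 4 lands with bottom-row=0; cleared 0 line(s) (total 0); column heights now [0 0 0 0 2 2], max=2
Drop 2: L rot3 at col 0 lands with bottom-row=0; cleared 0 line(s) (total 0); column heights now [3 3 0 0 2 2], max=3
Drop 3: T rot1 at col 2 lands with bottom-row=0; cleared 0 line(s) (total 0); column heights now [3 3 3 2 2 2], max=3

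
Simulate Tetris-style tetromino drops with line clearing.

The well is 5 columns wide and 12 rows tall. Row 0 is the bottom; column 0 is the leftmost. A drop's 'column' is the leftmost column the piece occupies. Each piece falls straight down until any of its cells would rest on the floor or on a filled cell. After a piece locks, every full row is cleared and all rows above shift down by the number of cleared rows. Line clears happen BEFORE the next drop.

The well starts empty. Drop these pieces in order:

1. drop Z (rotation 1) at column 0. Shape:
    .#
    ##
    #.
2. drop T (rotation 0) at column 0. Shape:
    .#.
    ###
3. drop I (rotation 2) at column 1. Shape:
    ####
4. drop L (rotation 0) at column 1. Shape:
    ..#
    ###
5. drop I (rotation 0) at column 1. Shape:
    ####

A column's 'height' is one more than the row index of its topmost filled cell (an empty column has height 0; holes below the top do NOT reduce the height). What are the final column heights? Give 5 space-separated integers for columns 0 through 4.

Answer: 4 9 9 9 9

Derivation:
Drop 1: Z rot1 at col 0 lands with bottom-row=0; cleared 0 line(s) (total 0); column heights now [2 3 0 0 0], max=3
Drop 2: T rot0 at col 0 lands with bottom-row=3; cleared 0 line(s) (total 0); column heights now [4 5 4 0 0], max=5
Drop 3: I rot2 at col 1 lands with bottom-row=5; cleared 0 line(s) (total 0); column heights now [4 6 6 6 6], max=6
Drop 4: L rot0 at col 1 lands with bottom-row=6; cleared 0 line(s) (total 0); column heights now [4 7 7 8 6], max=8
Drop 5: I rot0 at col 1 lands with bottom-row=8; cleared 0 line(s) (total 0); column heights now [4 9 9 9 9], max=9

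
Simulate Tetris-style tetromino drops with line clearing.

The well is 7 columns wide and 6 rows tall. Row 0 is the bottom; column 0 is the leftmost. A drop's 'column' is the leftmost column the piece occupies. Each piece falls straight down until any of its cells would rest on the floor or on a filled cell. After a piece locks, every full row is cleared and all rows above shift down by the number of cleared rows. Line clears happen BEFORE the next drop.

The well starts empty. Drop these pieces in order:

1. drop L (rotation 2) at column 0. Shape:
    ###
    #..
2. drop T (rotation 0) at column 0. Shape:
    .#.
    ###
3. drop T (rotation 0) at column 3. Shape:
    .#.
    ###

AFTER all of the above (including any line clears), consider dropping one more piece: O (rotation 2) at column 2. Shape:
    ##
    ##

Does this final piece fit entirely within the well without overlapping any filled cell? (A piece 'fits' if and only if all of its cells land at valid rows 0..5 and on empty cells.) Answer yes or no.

Drop 1: L rot2 at col 0 lands with bottom-row=0; cleared 0 line(s) (total 0); column heights now [2 2 2 0 0 0 0], max=2
Drop 2: T rot0 at col 0 lands with bottom-row=2; cleared 0 line(s) (total 0); column heights now [3 4 3 0 0 0 0], max=4
Drop 3: T rot0 at col 3 lands with bottom-row=0; cleared 0 line(s) (total 0); column heights now [3 4 3 1 2 1 0], max=4
Test piece O rot2 at col 2 (width 2): heights before test = [3 4 3 1 2 1 0]; fits = True

Answer: yes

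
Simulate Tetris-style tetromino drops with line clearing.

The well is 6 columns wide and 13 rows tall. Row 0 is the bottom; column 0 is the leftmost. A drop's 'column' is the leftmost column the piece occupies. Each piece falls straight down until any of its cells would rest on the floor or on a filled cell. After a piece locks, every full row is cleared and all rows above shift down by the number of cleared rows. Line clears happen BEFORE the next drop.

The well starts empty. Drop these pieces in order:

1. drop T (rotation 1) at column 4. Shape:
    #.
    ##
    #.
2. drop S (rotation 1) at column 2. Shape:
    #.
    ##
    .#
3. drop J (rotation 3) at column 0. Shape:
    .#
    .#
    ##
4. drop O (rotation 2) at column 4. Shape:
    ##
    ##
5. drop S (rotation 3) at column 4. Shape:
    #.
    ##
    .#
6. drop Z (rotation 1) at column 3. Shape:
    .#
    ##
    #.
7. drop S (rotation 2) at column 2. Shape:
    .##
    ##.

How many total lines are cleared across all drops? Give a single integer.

Answer: 0

Derivation:
Drop 1: T rot1 at col 4 lands with bottom-row=0; cleared 0 line(s) (total 0); column heights now [0 0 0 0 3 2], max=3
Drop 2: S rot1 at col 2 lands with bottom-row=0; cleared 0 line(s) (total 0); column heights now [0 0 3 2 3 2], max=3
Drop 3: J rot3 at col 0 lands with bottom-row=0; cleared 0 line(s) (total 0); column heights now [1 3 3 2 3 2], max=3
Drop 4: O rot2 at col 4 lands with bottom-row=3; cleared 0 line(s) (total 0); column heights now [1 3 3 2 5 5], max=5
Drop 5: S rot3 at col 4 lands with bottom-row=5; cleared 0 line(s) (total 0); column heights now [1 3 3 2 8 7], max=8
Drop 6: Z rot1 at col 3 lands with bottom-row=7; cleared 0 line(s) (total 0); column heights now [1 3 3 9 10 7], max=10
Drop 7: S rot2 at col 2 lands with bottom-row=9; cleared 0 line(s) (total 0); column heights now [1 3 10 11 11 7], max=11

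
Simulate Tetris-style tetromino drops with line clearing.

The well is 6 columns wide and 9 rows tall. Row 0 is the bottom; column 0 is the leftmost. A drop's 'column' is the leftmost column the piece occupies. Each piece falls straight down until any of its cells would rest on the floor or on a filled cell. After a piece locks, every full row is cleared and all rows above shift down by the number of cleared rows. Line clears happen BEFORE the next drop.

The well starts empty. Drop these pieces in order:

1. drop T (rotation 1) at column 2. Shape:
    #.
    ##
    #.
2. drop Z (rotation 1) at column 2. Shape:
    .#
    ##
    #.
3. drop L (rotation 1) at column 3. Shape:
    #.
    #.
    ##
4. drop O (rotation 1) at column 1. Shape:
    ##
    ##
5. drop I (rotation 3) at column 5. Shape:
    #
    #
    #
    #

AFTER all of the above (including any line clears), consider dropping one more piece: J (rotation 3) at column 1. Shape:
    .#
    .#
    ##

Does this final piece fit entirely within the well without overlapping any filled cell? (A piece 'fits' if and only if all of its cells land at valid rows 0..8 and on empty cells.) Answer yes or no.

Drop 1: T rot1 at col 2 lands with bottom-row=0; cleared 0 line(s) (total 0); column heights now [0 0 3 2 0 0], max=3
Drop 2: Z rot1 at col 2 lands with bottom-row=3; cleared 0 line(s) (total 0); column heights now [0 0 5 6 0 0], max=6
Drop 3: L rot1 at col 3 lands with bottom-row=6; cleared 0 line(s) (total 0); column heights now [0 0 5 9 7 0], max=9
Drop 4: O rot1 at col 1 lands with bottom-row=5; cleared 0 line(s) (total 0); column heights now [0 7 7 9 7 0], max=9
Drop 5: I rot3 at col 5 lands with bottom-row=0; cleared 0 line(s) (total 0); column heights now [0 7 7 9 7 4], max=9
Test piece J rot3 at col 1 (width 2): heights before test = [0 7 7 9 7 4]; fits = False

Answer: no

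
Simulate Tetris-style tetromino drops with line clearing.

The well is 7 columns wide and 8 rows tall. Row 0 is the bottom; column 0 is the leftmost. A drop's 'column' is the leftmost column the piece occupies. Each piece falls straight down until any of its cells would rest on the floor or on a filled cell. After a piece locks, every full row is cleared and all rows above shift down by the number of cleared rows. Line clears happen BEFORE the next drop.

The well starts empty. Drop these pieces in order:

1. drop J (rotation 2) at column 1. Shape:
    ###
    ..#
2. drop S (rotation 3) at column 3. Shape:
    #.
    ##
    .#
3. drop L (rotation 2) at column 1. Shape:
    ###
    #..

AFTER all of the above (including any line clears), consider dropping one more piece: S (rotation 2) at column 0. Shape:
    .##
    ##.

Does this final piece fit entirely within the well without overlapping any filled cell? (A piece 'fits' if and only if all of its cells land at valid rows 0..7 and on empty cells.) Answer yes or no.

Drop 1: J rot2 at col 1 lands with bottom-row=0; cleared 0 line(s) (total 0); column heights now [0 2 2 2 0 0 0], max=2
Drop 2: S rot3 at col 3 lands with bottom-row=1; cleared 0 line(s) (total 0); column heights now [0 2 2 4 3 0 0], max=4
Drop 3: L rot2 at col 1 lands with bottom-row=3; cleared 0 line(s) (total 0); column heights now [0 5 5 5 3 0 0], max=5
Test piece S rot2 at col 0 (width 3): heights before test = [0 5 5 5 3 0 0]; fits = True

Answer: yes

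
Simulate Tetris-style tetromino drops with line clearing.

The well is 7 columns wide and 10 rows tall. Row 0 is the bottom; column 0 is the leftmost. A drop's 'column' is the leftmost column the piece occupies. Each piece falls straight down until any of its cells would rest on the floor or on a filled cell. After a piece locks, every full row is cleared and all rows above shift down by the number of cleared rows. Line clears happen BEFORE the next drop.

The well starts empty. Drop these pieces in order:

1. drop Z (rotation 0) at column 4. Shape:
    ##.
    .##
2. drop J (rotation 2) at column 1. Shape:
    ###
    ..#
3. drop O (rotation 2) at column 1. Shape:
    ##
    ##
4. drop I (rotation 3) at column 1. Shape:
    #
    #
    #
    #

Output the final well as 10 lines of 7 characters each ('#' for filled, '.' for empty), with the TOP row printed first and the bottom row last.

Drop 1: Z rot0 at col 4 lands with bottom-row=0; cleared 0 line(s) (total 0); column heights now [0 0 0 0 2 2 1], max=2
Drop 2: J rot2 at col 1 lands with bottom-row=0; cleared 0 line(s) (total 0); column heights now [0 2 2 2 2 2 1], max=2
Drop 3: O rot2 at col 1 lands with bottom-row=2; cleared 0 line(s) (total 0); column heights now [0 4 4 2 2 2 1], max=4
Drop 4: I rot3 at col 1 lands with bottom-row=4; cleared 0 line(s) (total 0); column heights now [0 8 4 2 2 2 1], max=8

Answer: .......
.......
.#.....
.#.....
.#.....
.#.....
.##....
.##....
.#####.
...#.##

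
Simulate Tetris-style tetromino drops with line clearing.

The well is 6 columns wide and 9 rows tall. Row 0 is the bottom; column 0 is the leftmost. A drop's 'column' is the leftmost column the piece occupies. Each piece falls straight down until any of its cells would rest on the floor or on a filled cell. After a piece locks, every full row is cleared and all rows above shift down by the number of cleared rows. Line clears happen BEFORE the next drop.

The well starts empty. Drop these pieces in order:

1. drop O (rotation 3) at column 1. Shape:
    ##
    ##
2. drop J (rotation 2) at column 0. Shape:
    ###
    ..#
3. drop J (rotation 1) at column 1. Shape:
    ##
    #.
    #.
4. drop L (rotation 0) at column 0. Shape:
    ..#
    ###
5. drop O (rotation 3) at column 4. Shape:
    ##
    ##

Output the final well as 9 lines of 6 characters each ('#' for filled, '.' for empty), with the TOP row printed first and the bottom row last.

Answer: ..#...
###...
.##...
.#....
.#....
###...
..#...
.##.##
.##.##

Derivation:
Drop 1: O rot3 at col 1 lands with bottom-row=0; cleared 0 line(s) (total 0); column heights now [0 2 2 0 0 0], max=2
Drop 2: J rot2 at col 0 lands with bottom-row=2; cleared 0 line(s) (total 0); column heights now [4 4 4 0 0 0], max=4
Drop 3: J rot1 at col 1 lands with bottom-row=4; cleared 0 line(s) (total 0); column heights now [4 7 7 0 0 0], max=7
Drop 4: L rot0 at col 0 lands with bottom-row=7; cleared 0 line(s) (total 0); column heights now [8 8 9 0 0 0], max=9
Drop 5: O rot3 at col 4 lands with bottom-row=0; cleared 0 line(s) (total 0); column heights now [8 8 9 0 2 2], max=9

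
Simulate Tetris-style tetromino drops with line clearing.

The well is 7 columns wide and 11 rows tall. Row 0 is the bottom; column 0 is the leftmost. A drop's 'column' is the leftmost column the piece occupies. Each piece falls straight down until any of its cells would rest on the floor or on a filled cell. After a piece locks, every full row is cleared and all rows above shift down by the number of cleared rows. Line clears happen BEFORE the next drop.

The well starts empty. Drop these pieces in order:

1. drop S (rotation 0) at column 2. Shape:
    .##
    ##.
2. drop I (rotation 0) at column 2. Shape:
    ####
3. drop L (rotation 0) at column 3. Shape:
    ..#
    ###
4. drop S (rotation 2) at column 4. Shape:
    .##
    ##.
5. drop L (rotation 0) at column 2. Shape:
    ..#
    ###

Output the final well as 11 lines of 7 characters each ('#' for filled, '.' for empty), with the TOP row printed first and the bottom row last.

Drop 1: S rot0 at col 2 lands with bottom-row=0; cleared 0 line(s) (total 0); column heights now [0 0 1 2 2 0 0], max=2
Drop 2: I rot0 at col 2 lands with bottom-row=2; cleared 0 line(s) (total 0); column heights now [0 0 3 3 3 3 0], max=3
Drop 3: L rot0 at col 3 lands with bottom-row=3; cleared 0 line(s) (total 0); column heights now [0 0 3 4 4 5 0], max=5
Drop 4: S rot2 at col 4 lands with bottom-row=5; cleared 0 line(s) (total 0); column heights now [0 0 3 4 6 7 7], max=7
Drop 5: L rot0 at col 2 lands with bottom-row=6; cleared 0 line(s) (total 0); column heights now [0 0 7 7 8 7 7], max=8

Answer: .......
.......
.......
....#..
..#####
....##.
.....#.
...###.
..####.
...##..
..##...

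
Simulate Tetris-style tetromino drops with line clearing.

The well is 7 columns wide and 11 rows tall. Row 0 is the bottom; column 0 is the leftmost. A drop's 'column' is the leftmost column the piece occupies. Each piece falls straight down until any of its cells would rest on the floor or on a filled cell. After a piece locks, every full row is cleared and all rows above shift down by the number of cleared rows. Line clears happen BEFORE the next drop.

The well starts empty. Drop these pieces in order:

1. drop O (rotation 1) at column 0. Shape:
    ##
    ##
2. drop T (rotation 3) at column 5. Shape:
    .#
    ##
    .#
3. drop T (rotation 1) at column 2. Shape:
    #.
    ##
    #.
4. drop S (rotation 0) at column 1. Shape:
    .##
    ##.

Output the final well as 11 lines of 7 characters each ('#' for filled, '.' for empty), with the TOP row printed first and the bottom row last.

Drop 1: O rot1 at col 0 lands with bottom-row=0; cleared 0 line(s) (total 0); column heights now [2 2 0 0 0 0 0], max=2
Drop 2: T rot3 at col 5 lands with bottom-row=0; cleared 0 line(s) (total 0); column heights now [2 2 0 0 0 2 3], max=3
Drop 3: T rot1 at col 2 lands with bottom-row=0; cleared 0 line(s) (total 0); column heights now [2 2 3 2 0 2 3], max=3
Drop 4: S rot0 at col 1 lands with bottom-row=3; cleared 0 line(s) (total 0); column heights now [2 4 5 5 0 2 3], max=5

Answer: .......
.......
.......
.......
.......
.......
..##...
.##....
..#...#
####.##
###...#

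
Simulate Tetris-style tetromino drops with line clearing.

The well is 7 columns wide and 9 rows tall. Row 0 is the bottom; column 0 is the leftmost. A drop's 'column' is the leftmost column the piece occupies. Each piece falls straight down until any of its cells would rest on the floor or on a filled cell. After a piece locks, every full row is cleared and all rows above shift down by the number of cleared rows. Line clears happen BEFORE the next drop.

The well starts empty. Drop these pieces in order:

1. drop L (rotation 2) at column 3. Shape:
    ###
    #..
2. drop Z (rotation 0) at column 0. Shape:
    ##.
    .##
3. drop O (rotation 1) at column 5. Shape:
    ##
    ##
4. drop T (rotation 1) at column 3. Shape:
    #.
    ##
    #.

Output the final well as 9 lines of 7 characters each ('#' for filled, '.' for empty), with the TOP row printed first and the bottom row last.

Drop 1: L rot2 at col 3 lands with bottom-row=0; cleared 0 line(s) (total 0); column heights now [0 0 0 2 2 2 0], max=2
Drop 2: Z rot0 at col 0 lands with bottom-row=0; cleared 0 line(s) (total 0); column heights now [2 2 1 2 2 2 0], max=2
Drop 3: O rot1 at col 5 lands with bottom-row=2; cleared 0 line(s) (total 0); column heights now [2 2 1 2 2 4 4], max=4
Drop 4: T rot1 at col 3 lands with bottom-row=2; cleared 0 line(s) (total 0); column heights now [2 2 1 5 4 4 4], max=5

Answer: .......
.......
.......
.......
...#...
...####
...#.##
##.###.
.###...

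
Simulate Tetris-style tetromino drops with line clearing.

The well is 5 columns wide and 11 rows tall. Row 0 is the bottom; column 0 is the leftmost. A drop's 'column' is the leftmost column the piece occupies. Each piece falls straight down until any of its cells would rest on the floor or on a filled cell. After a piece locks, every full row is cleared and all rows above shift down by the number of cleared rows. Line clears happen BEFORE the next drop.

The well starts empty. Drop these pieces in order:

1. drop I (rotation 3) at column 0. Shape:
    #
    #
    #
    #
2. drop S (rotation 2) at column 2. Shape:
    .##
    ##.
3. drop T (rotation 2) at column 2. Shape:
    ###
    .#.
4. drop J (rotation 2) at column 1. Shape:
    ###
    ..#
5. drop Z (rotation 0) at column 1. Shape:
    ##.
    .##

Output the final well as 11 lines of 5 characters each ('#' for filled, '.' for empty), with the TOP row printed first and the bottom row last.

Drop 1: I rot3 at col 0 lands with bottom-row=0; cleared 0 line(s) (total 0); column heights now [4 0 0 0 0], max=4
Drop 2: S rot2 at col 2 lands with bottom-row=0; cleared 0 line(s) (total 0); column heights now [4 0 1 2 2], max=4
Drop 3: T rot2 at col 2 lands with bottom-row=2; cleared 0 line(s) (total 0); column heights now [4 0 4 4 4], max=4
Drop 4: J rot2 at col 1 lands with bottom-row=4; cleared 0 line(s) (total 0); column heights now [4 6 6 6 4], max=6
Drop 5: Z rot0 at col 1 lands with bottom-row=6; cleared 0 line(s) (total 0); column heights now [4 8 8 7 4], max=8

Answer: .....
.....
.....
.##..
..##.
.###.
...#.
#.###
#..#.
#..##
#.##.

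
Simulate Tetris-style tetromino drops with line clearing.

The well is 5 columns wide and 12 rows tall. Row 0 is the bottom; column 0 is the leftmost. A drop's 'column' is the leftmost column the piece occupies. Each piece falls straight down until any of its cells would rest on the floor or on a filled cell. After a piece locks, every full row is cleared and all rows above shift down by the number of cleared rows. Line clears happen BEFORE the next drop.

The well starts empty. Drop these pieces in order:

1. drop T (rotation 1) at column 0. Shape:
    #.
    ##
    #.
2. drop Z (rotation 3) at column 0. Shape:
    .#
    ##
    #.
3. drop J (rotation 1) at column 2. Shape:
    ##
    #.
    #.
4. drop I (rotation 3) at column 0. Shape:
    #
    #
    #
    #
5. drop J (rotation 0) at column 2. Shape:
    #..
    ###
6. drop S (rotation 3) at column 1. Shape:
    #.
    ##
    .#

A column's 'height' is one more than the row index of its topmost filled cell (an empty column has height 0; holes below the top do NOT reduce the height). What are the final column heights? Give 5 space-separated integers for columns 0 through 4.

Drop 1: T rot1 at col 0 lands with bottom-row=0; cleared 0 line(s) (total 0); column heights now [3 2 0 0 0], max=3
Drop 2: Z rot3 at col 0 lands with bottom-row=3; cleared 0 line(s) (total 0); column heights now [5 6 0 0 0], max=6
Drop 3: J rot1 at col 2 lands with bottom-row=0; cleared 0 line(s) (total 0); column heights now [5 6 3 3 0], max=6
Drop 4: I rot3 at col 0 lands with bottom-row=5; cleared 0 line(s) (total 0); column heights now [9 6 3 3 0], max=9
Drop 5: J rot0 at col 2 lands with bottom-row=3; cleared 0 line(s) (total 0); column heights now [9 6 5 4 4], max=9
Drop 6: S rot3 at col 1 lands with bottom-row=5; cleared 0 line(s) (total 0); column heights now [9 8 7 4 4], max=9

Answer: 9 8 7 4 4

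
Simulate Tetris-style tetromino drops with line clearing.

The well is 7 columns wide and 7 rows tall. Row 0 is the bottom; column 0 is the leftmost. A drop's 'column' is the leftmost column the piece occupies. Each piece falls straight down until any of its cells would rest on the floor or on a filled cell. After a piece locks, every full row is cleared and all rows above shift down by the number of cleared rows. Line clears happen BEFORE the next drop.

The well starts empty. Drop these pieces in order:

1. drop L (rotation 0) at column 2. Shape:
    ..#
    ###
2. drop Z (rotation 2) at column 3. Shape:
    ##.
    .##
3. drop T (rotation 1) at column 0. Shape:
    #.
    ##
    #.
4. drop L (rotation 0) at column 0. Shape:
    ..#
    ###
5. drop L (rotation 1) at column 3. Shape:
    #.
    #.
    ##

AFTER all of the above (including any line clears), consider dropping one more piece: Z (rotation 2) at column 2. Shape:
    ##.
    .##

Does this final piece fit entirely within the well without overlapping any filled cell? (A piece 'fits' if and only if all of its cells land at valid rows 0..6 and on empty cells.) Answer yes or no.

Answer: no

Derivation:
Drop 1: L rot0 at col 2 lands with bottom-row=0; cleared 0 line(s) (total 0); column heights now [0 0 1 1 2 0 0], max=2
Drop 2: Z rot2 at col 3 lands with bottom-row=2; cleared 0 line(s) (total 0); column heights now [0 0 1 4 4 3 0], max=4
Drop 3: T rot1 at col 0 lands with bottom-row=0; cleared 0 line(s) (total 0); column heights now [3 2 1 4 4 3 0], max=4
Drop 4: L rot0 at col 0 lands with bottom-row=3; cleared 0 line(s) (total 0); column heights now [4 4 5 4 4 3 0], max=5
Drop 5: L rot1 at col 3 lands with bottom-row=4; cleared 0 line(s) (total 0); column heights now [4 4 5 7 5 3 0], max=7
Test piece Z rot2 at col 2 (width 3): heights before test = [4 4 5 7 5 3 0]; fits = False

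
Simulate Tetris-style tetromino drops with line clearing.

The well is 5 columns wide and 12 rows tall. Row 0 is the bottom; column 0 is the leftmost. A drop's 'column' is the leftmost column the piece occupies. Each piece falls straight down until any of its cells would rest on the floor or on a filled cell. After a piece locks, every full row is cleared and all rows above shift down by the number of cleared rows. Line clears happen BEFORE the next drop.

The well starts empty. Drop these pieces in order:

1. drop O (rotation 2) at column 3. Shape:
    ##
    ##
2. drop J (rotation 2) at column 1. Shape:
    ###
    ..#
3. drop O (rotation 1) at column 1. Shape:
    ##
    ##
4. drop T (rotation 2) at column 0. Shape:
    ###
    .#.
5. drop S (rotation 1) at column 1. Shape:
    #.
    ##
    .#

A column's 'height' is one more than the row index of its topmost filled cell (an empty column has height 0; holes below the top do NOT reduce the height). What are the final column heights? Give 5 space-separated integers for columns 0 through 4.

Answer: 8 11 10 4 2

Derivation:
Drop 1: O rot2 at col 3 lands with bottom-row=0; cleared 0 line(s) (total 0); column heights now [0 0 0 2 2], max=2
Drop 2: J rot2 at col 1 lands with bottom-row=2; cleared 0 line(s) (total 0); column heights now [0 4 4 4 2], max=4
Drop 3: O rot1 at col 1 lands with bottom-row=4; cleared 0 line(s) (total 0); column heights now [0 6 6 4 2], max=6
Drop 4: T rot2 at col 0 lands with bottom-row=6; cleared 0 line(s) (total 0); column heights now [8 8 8 4 2], max=8
Drop 5: S rot1 at col 1 lands with bottom-row=8; cleared 0 line(s) (total 0); column heights now [8 11 10 4 2], max=11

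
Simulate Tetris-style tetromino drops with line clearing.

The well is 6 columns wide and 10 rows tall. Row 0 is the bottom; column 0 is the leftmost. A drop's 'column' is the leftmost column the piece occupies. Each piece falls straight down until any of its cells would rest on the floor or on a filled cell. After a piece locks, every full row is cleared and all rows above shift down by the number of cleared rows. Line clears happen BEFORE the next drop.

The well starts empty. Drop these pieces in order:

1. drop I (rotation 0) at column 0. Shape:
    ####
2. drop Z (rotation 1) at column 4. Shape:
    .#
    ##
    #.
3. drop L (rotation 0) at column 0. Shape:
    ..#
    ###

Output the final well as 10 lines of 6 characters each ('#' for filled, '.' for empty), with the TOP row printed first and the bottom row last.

Drop 1: I rot0 at col 0 lands with bottom-row=0; cleared 0 line(s) (total 0); column heights now [1 1 1 1 0 0], max=1
Drop 2: Z rot1 at col 4 lands with bottom-row=0; cleared 0 line(s) (total 0); column heights now [1 1 1 1 2 3], max=3
Drop 3: L rot0 at col 0 lands with bottom-row=1; cleared 0 line(s) (total 0); column heights now [2 2 3 1 2 3], max=3

Answer: ......
......
......
......
......
......
......
..#..#
###.##
#####.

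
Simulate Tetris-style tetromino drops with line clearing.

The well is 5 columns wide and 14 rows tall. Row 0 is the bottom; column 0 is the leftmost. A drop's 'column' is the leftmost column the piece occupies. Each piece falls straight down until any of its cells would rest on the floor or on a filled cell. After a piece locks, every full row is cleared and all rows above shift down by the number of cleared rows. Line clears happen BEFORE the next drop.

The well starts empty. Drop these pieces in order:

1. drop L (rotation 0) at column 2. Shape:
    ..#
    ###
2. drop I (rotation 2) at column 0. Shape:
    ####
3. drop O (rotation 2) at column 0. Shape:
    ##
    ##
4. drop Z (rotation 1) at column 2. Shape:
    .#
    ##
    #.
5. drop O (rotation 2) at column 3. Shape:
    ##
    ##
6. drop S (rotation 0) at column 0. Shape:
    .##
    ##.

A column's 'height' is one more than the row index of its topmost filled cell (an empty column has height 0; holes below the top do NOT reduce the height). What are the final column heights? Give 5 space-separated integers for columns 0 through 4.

Drop 1: L rot0 at col 2 lands with bottom-row=0; cleared 0 line(s) (total 0); column heights now [0 0 1 1 2], max=2
Drop 2: I rot2 at col 0 lands with bottom-row=1; cleared 1 line(s) (total 1); column heights now [0 0 1 1 1], max=1
Drop 3: O rot2 at col 0 lands with bottom-row=0; cleared 1 line(s) (total 2); column heights now [1 1 0 0 0], max=1
Drop 4: Z rot1 at col 2 lands with bottom-row=0; cleared 0 line(s) (total 2); column heights now [1 1 2 3 0], max=3
Drop 5: O rot2 at col 3 lands with bottom-row=3; cleared 0 line(s) (total 2); column heights now [1 1 2 5 5], max=5
Drop 6: S rot0 at col 0 lands with bottom-row=1; cleared 0 line(s) (total 2); column heights now [2 3 3 5 5], max=5

Answer: 2 3 3 5 5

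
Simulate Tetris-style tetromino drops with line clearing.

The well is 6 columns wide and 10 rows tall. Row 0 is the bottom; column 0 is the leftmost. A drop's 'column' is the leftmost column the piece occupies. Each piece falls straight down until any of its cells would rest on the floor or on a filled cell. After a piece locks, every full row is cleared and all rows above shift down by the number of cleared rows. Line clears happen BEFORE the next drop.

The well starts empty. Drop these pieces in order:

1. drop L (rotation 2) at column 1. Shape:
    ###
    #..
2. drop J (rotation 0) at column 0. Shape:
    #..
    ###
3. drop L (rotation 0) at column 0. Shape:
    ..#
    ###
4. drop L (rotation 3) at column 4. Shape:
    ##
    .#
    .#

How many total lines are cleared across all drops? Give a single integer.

Drop 1: L rot2 at col 1 lands with bottom-row=0; cleared 0 line(s) (total 0); column heights now [0 2 2 2 0 0], max=2
Drop 2: J rot0 at col 0 lands with bottom-row=2; cleared 0 line(s) (total 0); column heights now [4 3 3 2 0 0], max=4
Drop 3: L rot0 at col 0 lands with bottom-row=4; cleared 0 line(s) (total 0); column heights now [5 5 6 2 0 0], max=6
Drop 4: L rot3 at col 4 lands with bottom-row=0; cleared 0 line(s) (total 0); column heights now [5 5 6 2 3 3], max=6

Answer: 0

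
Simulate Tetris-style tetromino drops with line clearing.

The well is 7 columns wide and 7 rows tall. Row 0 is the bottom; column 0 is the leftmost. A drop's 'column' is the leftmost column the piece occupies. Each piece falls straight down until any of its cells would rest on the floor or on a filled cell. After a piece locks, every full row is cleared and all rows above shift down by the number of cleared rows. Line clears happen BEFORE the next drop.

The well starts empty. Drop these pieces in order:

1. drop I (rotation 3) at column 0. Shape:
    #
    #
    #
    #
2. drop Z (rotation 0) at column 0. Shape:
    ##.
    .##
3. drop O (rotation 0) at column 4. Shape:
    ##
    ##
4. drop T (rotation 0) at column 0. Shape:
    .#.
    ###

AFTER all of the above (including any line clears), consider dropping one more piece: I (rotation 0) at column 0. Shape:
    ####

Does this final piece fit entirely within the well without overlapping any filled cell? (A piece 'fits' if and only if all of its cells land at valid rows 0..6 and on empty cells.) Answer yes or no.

Answer: no

Derivation:
Drop 1: I rot3 at col 0 lands with bottom-row=0; cleared 0 line(s) (total 0); column heights now [4 0 0 0 0 0 0], max=4
Drop 2: Z rot0 at col 0 lands with bottom-row=3; cleared 0 line(s) (total 0); column heights now [5 5 4 0 0 0 0], max=5
Drop 3: O rot0 at col 4 lands with bottom-row=0; cleared 0 line(s) (total 0); column heights now [5 5 4 0 2 2 0], max=5
Drop 4: T rot0 at col 0 lands with bottom-row=5; cleared 0 line(s) (total 0); column heights now [6 7 6 0 2 2 0], max=7
Test piece I rot0 at col 0 (width 4): heights before test = [6 7 6 0 2 2 0]; fits = False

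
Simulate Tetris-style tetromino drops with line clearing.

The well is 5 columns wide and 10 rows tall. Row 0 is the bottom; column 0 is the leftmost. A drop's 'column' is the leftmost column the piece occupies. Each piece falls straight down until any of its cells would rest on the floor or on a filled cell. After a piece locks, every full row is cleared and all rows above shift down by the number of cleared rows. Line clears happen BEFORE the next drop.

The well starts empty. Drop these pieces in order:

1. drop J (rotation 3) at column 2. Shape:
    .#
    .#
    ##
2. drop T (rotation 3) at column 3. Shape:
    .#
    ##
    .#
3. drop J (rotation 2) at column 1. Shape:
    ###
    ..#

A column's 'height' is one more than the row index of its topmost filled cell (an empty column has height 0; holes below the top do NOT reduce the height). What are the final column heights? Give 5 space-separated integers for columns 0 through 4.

Answer: 0 6 6 6 5

Derivation:
Drop 1: J rot3 at col 2 lands with bottom-row=0; cleared 0 line(s) (total 0); column heights now [0 0 1 3 0], max=3
Drop 2: T rot3 at col 3 lands with bottom-row=2; cleared 0 line(s) (total 0); column heights now [0 0 1 4 5], max=5
Drop 3: J rot2 at col 1 lands with bottom-row=4; cleared 0 line(s) (total 0); column heights now [0 6 6 6 5], max=6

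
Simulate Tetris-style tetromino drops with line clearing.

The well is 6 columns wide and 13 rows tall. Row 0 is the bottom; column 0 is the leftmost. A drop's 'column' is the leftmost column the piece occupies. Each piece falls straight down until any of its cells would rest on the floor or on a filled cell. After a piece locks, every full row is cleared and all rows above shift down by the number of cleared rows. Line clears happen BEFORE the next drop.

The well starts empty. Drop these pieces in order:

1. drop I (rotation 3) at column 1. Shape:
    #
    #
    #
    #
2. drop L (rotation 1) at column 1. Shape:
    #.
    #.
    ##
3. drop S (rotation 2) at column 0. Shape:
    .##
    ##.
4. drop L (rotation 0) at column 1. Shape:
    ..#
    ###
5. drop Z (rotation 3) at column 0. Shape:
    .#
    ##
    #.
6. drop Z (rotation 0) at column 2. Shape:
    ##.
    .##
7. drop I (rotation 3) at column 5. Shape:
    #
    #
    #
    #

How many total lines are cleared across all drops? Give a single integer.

Drop 1: I rot3 at col 1 lands with bottom-row=0; cleared 0 line(s) (total 0); column heights now [0 4 0 0 0 0], max=4
Drop 2: L rot1 at col 1 lands with bottom-row=4; cleared 0 line(s) (total 0); column heights now [0 7 5 0 0 0], max=7
Drop 3: S rot2 at col 0 lands with bottom-row=7; cleared 0 line(s) (total 0); column heights now [8 9 9 0 0 0], max=9
Drop 4: L rot0 at col 1 lands with bottom-row=9; cleared 0 line(s) (total 0); column heights now [8 10 10 11 0 0], max=11
Drop 5: Z rot3 at col 0 lands with bottom-row=9; cleared 0 line(s) (total 0); column heights now [11 12 10 11 0 0], max=12
Drop 6: Z rot0 at col 2 lands with bottom-row=11; cleared 0 line(s) (total 0); column heights now [11 12 13 13 12 0], max=13
Drop 7: I rot3 at col 5 lands with bottom-row=0; cleared 0 line(s) (total 0); column heights now [11 12 13 13 12 4], max=13

Answer: 0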